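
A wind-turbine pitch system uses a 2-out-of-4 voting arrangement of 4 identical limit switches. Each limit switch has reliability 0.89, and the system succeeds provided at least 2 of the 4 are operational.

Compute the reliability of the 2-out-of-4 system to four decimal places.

R = Σ_{i=2}^{4} C(4,i) p^i (1−p)^{4−i} with p = 0.89
C(4,2)·0.89^2·0.11^2 = 0.057506
C(4,3)·0.89^3·0.11^1 = 0.310186
C(4,4)·0.89^4·0.11^0 = 0.627422
Sum = 0.9951

0.9951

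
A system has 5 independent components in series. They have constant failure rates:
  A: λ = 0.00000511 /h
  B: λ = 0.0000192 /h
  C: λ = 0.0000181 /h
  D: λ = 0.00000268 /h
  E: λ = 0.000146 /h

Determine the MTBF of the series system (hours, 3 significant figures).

Series of exponential components: λ_sys = Σ λ_i
λ_sys = 0.00000511 + 0.0000192 + 0.0000181 + 0.00000268 + 0.000146 = 1.9109e-04 /h
MTBF = 1 / λ_sys = 5230 h

5230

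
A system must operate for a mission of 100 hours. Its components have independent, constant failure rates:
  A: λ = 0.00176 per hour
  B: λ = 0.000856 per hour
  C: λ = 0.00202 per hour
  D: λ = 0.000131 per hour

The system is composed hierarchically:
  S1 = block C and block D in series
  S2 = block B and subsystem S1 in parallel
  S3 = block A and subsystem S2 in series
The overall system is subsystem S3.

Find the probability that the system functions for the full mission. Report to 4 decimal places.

R(A) = exp(−0.00176 × 100) = 0.838618
R(B) = exp(−0.000856 × 100) = 0.917961
R(C) = exp(−0.00202 × 100) = 0.817095
R(D) = exp(−0.000131 × 100) = 0.986985
Series (C and D): 0.817095 × 0.986985 = 0.806461
Parallel (B and [0.806461]): 1 − (1 − 0.917961)(1 − 0.806461) = 0.984122
Series (A and [0.984122]): 0.838618 × 0.984122 = 0.8253

0.8253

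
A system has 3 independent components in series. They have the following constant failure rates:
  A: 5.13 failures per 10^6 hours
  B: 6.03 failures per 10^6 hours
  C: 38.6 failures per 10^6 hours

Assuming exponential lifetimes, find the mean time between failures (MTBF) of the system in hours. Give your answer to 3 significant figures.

Series of exponential components: λ_sys = Σ λ_i
λ_sys = 0.00000513 + 0.00000603 + 0.0000386 = 4.9760e-05 /h
MTBF = 1 / λ_sys = 20100 h

20100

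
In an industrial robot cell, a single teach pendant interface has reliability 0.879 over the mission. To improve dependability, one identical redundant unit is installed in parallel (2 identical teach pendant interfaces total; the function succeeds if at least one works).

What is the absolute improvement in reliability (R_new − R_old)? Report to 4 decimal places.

0.1064

R_before = 0.879
R_after = 1 − (1 − 0.879)^2 = 0.9854
ΔR = 0.9854 − 0.879 = 0.1064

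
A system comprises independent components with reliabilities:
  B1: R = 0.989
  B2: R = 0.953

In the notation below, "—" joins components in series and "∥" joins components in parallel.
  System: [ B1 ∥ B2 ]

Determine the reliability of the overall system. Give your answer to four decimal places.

0.9995

Parallel (B1 and B2): 1 − (1 − 0.989000)(1 − 0.953000) = 0.9995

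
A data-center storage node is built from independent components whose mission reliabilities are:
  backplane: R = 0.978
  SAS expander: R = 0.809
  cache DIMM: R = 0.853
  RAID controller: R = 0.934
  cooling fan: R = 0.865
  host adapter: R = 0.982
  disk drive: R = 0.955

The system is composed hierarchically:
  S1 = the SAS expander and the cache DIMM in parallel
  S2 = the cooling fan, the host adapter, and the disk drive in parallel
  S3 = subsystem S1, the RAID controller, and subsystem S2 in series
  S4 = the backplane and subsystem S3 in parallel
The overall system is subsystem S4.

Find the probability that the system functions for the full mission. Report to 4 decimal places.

0.9980

Parallel (SAS expander and cache DIMM): 1 − (1 − 0.809000)(1 − 0.853000) = 0.971923
Parallel (cooling fan, host adapter, and disk drive): 1 − (1 − 0.865000)(1 − 0.982000)(1 − 0.955000) = 0.999891
Series ([0.971923], RAID controller, and [0.999891]): 0.971923 × 0.934000 × 0.999891 = 0.907677
Parallel (backplane and [0.907677]): 1 − (1 − 0.978000)(1 − 0.907677) = 0.9980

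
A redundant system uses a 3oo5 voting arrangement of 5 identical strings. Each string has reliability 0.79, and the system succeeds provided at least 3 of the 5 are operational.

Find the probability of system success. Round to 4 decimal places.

R = Σ_{i=3}^{5} C(5,i) p^i (1−p)^{5−i} with p = 0.79
C(5,3)·0.79^3·0.21^2 = 0.217430
C(5,4)·0.79^4·0.21^1 = 0.408976
C(5,5)·0.79^5·0.21^0 = 0.307706
Sum = 0.9341

0.9341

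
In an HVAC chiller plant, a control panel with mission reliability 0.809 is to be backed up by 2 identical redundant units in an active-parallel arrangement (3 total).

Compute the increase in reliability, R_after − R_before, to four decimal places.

0.1840

R_before = 0.809
R_after = 1 − (1 − 0.809)^3 = 0.9930
ΔR = 0.9930 − 0.809 = 0.1840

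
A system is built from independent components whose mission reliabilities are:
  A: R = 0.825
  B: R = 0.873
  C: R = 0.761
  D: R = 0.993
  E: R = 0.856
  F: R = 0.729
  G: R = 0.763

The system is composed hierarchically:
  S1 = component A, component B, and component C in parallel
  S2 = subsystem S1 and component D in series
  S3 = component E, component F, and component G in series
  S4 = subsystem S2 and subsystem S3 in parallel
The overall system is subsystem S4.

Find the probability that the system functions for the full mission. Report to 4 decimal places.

0.9936

Parallel (A, B, and C): 1 − (1 − 0.825000)(1 − 0.873000)(1 − 0.761000) = 0.994688
Series ([0.994688] and D): 0.994688 × 0.993000 = 0.987725
Series (E, F, and G): 0.856000 × 0.729000 × 0.763000 = 0.476130
Parallel ([0.987725] and [0.476130]): 1 − (1 − 0.987725)(1 − 0.476130) = 0.9936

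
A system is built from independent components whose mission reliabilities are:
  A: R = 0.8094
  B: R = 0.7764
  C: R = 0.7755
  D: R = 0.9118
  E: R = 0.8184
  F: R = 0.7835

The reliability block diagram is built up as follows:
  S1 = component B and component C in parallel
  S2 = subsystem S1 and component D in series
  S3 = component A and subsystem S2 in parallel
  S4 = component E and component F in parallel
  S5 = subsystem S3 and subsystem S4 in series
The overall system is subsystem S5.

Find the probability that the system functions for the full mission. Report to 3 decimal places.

0.936

Parallel (B and C): 1 − (1 − 0.77640)(1 − 0.77550) = 0.94980
Series ([0.94980] and D): 0.94980 × 0.91180 = 0.86603
Parallel (A and [0.86603]): 1 − (1 − 0.80940)(1 − 0.86603) = 0.97447
Parallel (E and F): 1 − (1 − 0.81840)(1 − 0.78350) = 0.96068
Series ([0.97447] and [0.96068]): 0.97447 × 0.96068 = 0.936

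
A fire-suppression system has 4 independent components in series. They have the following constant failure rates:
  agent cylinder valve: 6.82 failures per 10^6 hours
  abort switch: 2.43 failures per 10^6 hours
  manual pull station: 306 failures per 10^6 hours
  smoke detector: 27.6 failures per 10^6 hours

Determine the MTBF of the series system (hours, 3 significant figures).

2920

Series of exponential components: λ_sys = Σ λ_i
λ_sys = 0.00000682 + 0.00000243 + 0.000306 + 0.0000276 = 3.4285e-04 /h
MTBF = 1 / λ_sys = 2920 h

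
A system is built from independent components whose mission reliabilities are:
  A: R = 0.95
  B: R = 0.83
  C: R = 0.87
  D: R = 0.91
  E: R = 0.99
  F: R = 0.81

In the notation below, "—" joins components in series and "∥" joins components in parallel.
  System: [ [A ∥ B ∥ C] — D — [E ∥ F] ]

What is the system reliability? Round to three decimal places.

Parallel (A, B, and C): 1 − (1 − 0.95000)(1 − 0.83000)(1 − 0.87000) = 0.99890
Parallel (E and F): 1 − (1 − 0.99000)(1 − 0.81000) = 0.99810
Series ([0.99890], D, and [0.99810]): 0.99890 × 0.91000 × 0.99810 = 0.907

0.907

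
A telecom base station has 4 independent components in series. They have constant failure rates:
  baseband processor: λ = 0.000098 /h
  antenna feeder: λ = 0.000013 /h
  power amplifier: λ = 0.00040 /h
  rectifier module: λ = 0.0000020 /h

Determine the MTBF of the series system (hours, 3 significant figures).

Series of exponential components: λ_sys = Σ λ_i
λ_sys = 0.000098 + 0.000013 + 0.00040 + 0.0000020 = 5.1300e-04 /h
MTBF = 1 / λ_sys = 1950 h

1950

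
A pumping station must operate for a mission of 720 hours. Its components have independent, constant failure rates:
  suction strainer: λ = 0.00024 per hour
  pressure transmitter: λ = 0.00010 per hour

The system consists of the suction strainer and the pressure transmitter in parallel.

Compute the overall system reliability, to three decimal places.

R(suction strainer) = exp(−0.00024 × 720) = 0.84131
R(pressure transmitter) = exp(−0.00010 × 720) = 0.93053
Parallel (suction strainer and pressure transmitter): 1 − (1 − 0.84131)(1 − 0.93053) = 0.989

0.989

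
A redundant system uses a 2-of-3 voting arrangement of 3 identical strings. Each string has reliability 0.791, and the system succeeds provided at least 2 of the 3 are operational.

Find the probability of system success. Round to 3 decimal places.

R = Σ_{i=2}^{3} C(3,i) p^i (1−p)^{3−i} with p = 0.791
C(3,2)·0.791^2·0.209^1 = 0.39230
C(3,3)·0.791^3·0.209^0 = 0.49491
Sum = 0.887

0.887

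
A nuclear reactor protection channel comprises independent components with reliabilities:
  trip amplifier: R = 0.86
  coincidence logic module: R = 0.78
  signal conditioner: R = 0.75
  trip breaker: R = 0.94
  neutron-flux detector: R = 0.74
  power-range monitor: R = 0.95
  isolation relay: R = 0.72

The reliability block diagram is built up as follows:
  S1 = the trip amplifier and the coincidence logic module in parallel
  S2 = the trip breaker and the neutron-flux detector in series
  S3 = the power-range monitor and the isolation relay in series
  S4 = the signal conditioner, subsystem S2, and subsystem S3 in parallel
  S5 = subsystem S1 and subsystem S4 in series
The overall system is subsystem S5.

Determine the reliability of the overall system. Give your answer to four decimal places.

Parallel (trip amplifier and coincidence logic module): 1 − (1 − 0.860000)(1 − 0.780000) = 0.969200
Series (trip breaker and neutron-flux detector): 0.940000 × 0.740000 = 0.695600
Series (power-range monitor and isolation relay): 0.950000 × 0.720000 = 0.684000
Parallel (signal conditioner, [0.695600], and [0.684000]): 1 − (1 − 0.750000)(1 − 0.695600)(1 − 0.684000) = 0.975952
Series ([0.969200] and [0.975952]): 0.969200 × 0.975952 = 0.9459

0.9459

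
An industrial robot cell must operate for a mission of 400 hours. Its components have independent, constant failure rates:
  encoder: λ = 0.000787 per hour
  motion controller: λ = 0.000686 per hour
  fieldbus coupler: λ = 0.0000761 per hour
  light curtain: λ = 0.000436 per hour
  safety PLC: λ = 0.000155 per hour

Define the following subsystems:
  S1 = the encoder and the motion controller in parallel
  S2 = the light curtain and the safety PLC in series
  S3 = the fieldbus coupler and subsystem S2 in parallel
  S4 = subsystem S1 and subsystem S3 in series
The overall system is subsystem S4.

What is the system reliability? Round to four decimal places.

0.9293

R(encoder) = exp(−0.000787 × 400) = 0.729935
R(motion controller) = exp(−0.000686 × 400) = 0.760028
R(fieldbus coupler) = exp(−0.0000761 × 400) = 0.970019
R(light curtain) = exp(−0.000436 × 400) = 0.839961
R(safety PLC) = exp(−0.000155 × 400) = 0.939883
Parallel (encoder and motion controller): 1 − (1 − 0.729935)(1 − 0.760028) = 0.935192
Series (light curtain and safety PLC): 0.839961 × 0.939883 = 0.789465
Parallel (fieldbus coupler and [0.789465]): 1 − (1 − 0.970019)(1 − 0.789465) = 0.993688
Series ([0.935192] and [0.993688]): 0.935192 × 0.993688 = 0.9293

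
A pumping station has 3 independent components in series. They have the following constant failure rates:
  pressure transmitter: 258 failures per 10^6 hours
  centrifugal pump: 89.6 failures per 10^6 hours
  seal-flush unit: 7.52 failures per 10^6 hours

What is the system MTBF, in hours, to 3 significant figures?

2820

Series of exponential components: λ_sys = Σ λ_i
λ_sys = 0.000258 + 0.0000896 + 0.00000752 = 3.5512e-04 /h
MTBF = 1 / λ_sys = 2820 h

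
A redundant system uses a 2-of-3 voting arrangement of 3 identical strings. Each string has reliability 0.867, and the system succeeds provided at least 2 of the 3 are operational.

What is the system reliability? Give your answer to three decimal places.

R = Σ_{i=2}^{3} C(3,i) p^i (1−p)^{3−i} with p = 0.867
C(3,2)·0.867^2·0.133^1 = 0.29992
C(3,3)·0.867^3·0.133^0 = 0.65171
Sum = 0.952

0.952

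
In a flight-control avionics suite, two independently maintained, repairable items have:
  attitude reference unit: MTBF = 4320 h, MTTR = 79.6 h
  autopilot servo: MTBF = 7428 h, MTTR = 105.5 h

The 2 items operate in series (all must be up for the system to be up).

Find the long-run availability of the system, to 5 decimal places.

A(attitude reference unit) = MTBF/(MTBF+MTTR) = 4320/(4320+79.6) = 0.981907
A(autopilot servo) = MTBF/(MTBF+MTTR) = 7428/(7428+105.5) = 0.985996
Series availability: 0.981907 × 0.985996 = 0.96816

0.96816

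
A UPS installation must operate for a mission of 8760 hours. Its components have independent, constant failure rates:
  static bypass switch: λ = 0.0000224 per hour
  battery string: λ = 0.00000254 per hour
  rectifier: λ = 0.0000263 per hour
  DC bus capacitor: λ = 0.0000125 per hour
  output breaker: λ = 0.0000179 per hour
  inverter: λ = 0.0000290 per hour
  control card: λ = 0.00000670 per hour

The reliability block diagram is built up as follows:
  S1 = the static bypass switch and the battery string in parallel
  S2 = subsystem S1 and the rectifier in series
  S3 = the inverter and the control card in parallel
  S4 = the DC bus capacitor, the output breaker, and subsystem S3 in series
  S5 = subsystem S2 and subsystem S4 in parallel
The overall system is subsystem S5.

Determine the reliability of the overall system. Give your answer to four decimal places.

0.9491

R(static bypass switch) = exp(−0.0000224 × 8760) = 0.821828
R(battery string) = exp(−0.00000254 × 8760) = 0.977995
R(rectifier) = exp(−0.0000263 × 8760) = 0.794225
R(DC bus capacitor) = exp(−0.0000125 × 8760) = 0.896282
R(output breaker) = exp(−0.0000179 × 8760) = 0.854872
R(inverter) = exp(−0.0000290 × 8760) = 0.775661
R(control card) = exp(−0.00000670 × 8760) = 0.942997
Parallel (static bypass switch and battery string): 1 − (1 − 0.821828)(1 − 0.977995) = 0.996079
Series ([0.996079] and rectifier): 0.996079 × 0.794225 = 0.791111
Parallel (inverter and control card): 1 − (1 − 0.775661)(1 − 0.942997) = 0.987212
Series (DC bus capacitor, output breaker, and [0.987212]): 0.896282 × 0.854872 × 0.987212 = 0.756408
Parallel ([0.791111] and [0.756408]): 1 − (1 − 0.791111)(1 − 0.756408) = 0.9491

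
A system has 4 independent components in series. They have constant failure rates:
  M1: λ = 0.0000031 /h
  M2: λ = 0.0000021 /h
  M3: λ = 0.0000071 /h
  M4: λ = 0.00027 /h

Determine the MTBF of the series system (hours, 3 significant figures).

3540

Series of exponential components: λ_sys = Σ λ_i
λ_sys = 0.0000031 + 0.0000021 + 0.0000071 + 0.00027 = 2.8230e-04 /h
MTBF = 1 / λ_sys = 3540 h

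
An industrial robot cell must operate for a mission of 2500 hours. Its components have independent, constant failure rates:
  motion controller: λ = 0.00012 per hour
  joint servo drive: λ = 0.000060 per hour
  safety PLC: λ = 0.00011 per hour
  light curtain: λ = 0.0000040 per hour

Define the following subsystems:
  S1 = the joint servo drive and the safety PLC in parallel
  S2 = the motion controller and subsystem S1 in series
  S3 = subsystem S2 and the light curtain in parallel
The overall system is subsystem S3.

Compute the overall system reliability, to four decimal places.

0.9972

R(motion controller) = exp(−0.00012 × 2500) = 0.740818
R(joint servo drive) = exp(−0.000060 × 2500) = 0.860708
R(safety PLC) = exp(−0.00011 × 2500) = 0.759572
R(light curtain) = exp(−0.0000040 × 2500) = 0.990050
Parallel (joint servo drive and safety PLC): 1 − (1 − 0.860708)(1 − 0.759572) = 0.966510
Series (motion controller and [0.966510]): 0.740818 × 0.966510 = 0.716008
Parallel ([0.716008] and light curtain): 1 − (1 − 0.716008)(1 − 0.990050) = 0.9972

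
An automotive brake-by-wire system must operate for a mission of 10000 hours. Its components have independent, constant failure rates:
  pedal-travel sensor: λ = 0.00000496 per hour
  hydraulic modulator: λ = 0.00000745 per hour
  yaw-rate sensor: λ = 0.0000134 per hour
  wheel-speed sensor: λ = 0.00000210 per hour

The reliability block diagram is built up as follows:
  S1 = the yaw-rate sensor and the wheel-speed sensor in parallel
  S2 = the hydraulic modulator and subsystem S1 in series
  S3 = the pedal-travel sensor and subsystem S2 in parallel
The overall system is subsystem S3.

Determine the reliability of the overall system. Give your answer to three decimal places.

R(pedal-travel sensor) = exp(−0.00000496 × 10000) = 0.95161
R(hydraulic modulator) = exp(−0.00000745 × 10000) = 0.92821
R(yaw-rate sensor) = exp(−0.0000134 × 10000) = 0.87459
R(wheel-speed sensor) = exp(−0.00000210 × 10000) = 0.97922
Parallel (yaw-rate sensor and wheel-speed sensor): 1 − (1 − 0.87459)(1 − 0.97922) = 0.99739
Series (hydraulic modulator and [0.99739]): 0.92821 × 0.99739 = 0.92579
Parallel (pedal-travel sensor and [0.92579]): 1 − (1 − 0.95161)(1 − 0.92579) = 0.996

0.996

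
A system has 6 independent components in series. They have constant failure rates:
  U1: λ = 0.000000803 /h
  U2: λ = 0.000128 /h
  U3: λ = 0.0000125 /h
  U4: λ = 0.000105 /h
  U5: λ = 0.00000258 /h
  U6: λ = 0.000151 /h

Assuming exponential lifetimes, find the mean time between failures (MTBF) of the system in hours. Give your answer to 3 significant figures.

Series of exponential components: λ_sys = Σ λ_i
λ_sys = 0.000000803 + 0.000128 + 0.0000125 + 0.000105 + 0.00000258 + 0.000151 = 3.9988e-04 /h
MTBF = 1 / λ_sys = 2500 h

2500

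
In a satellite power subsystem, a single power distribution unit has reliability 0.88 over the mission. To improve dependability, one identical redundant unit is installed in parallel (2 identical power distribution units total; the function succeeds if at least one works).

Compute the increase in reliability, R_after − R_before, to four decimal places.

0.1056

R_before = 0.88
R_after = 1 − (1 − 0.88)^2 = 0.9856
ΔR = 0.9856 − 0.88 = 0.1056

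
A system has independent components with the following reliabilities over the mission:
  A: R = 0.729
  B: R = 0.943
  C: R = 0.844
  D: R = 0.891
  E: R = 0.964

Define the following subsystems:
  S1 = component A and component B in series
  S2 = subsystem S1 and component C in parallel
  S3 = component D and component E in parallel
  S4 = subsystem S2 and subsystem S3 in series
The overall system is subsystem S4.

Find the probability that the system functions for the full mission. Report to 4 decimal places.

Series (A and B): 0.729000 × 0.943000 = 0.687447
Parallel ([0.687447] and C): 1 − (1 − 0.687447)(1 − 0.844000) = 0.951242
Parallel (D and E): 1 − (1 − 0.891000)(1 − 0.964000) = 0.996076
Series ([0.951242] and [0.996076]): 0.951242 × 0.996076 = 0.9475

0.9475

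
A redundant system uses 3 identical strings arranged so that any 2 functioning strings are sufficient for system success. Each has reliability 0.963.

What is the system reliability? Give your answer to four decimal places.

0.9960

R = Σ_{i=2}^{3} C(3,i) p^i (1−p)^{3−i} with p = 0.963
C(3,2)·0.963^2·0.037^1 = 0.102938
C(3,3)·0.963^3·0.037^0 = 0.893056
Sum = 0.9960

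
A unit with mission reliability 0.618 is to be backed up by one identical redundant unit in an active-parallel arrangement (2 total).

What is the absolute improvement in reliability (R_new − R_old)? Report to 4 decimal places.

0.2361

R_before = 0.618
R_after = 1 − (1 − 0.618)^2 = 0.8541
ΔR = 0.8541 − 0.618 = 0.2361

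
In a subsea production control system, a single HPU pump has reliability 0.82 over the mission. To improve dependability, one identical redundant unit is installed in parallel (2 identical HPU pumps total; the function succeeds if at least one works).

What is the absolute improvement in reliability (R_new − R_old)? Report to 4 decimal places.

R_before = 0.82
R_after = 1 − (1 − 0.82)^2 = 0.9676
ΔR = 0.9676 − 0.82 = 0.1476

0.1476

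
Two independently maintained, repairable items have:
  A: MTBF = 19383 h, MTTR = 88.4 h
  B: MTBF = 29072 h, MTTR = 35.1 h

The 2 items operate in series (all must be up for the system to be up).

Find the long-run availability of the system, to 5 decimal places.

A(A) = MTBF/(MTBF+MTTR) = 19383/(19383+88.4) = 0.995460
A(B) = MTBF/(MTBF+MTTR) = 29072/(29072+35.1) = 0.998794
Series availability: 0.995460 × 0.998794 = 0.99426

0.99426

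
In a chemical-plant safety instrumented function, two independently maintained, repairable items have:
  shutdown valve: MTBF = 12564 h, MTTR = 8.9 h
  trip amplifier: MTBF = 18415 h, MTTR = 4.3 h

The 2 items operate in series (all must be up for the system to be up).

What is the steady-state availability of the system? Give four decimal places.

0.9991

A(shutdown valve) = MTBF/(MTBF+MTTR) = 12564/(12564+8.9) = 0.999292
A(trip amplifier) = MTBF/(MTBF+MTTR) = 18415/(18415+4.3) = 0.999767
Series availability: 0.999292 × 0.999767 = 0.9991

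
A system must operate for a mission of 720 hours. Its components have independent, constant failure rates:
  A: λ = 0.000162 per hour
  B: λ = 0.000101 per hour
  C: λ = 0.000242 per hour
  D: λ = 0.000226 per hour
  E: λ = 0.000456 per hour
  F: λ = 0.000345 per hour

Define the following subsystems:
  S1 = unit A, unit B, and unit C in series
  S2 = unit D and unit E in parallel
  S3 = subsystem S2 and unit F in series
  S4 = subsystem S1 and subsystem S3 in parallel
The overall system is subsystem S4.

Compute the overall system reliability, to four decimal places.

0.9230

R(A) = exp(−0.000162 × 720) = 0.889906
R(B) = exp(−0.000101 × 720) = 0.929861
R(C) = exp(−0.000242 × 720) = 0.840095
R(D) = exp(−0.000226 × 720) = 0.849829
R(E) = exp(−0.000456 × 720) = 0.720133
R(F) = exp(−0.000345 × 720) = 0.780048
Series (A, B, and C): 0.889906 × 0.929861 × 0.840095 = 0.695169
Parallel (D and E): 1 − (1 − 0.849829)(1 − 0.720133) = 0.957972
Series ([0.957972] and F): 0.957972 × 0.780048 = 0.747264
Parallel ([0.695169] and [0.747264]): 1 − (1 − 0.695169)(1 − 0.747264) = 0.9230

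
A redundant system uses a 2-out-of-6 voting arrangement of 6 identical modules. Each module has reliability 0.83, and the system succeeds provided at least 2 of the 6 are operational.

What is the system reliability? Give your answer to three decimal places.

0.999

R = Σ_{i=2}^{6} C(6,i) p^i (1−p)^{6−i} with p = 0.83
C(6,2)·0.83^2·0.17^4 = 0.00863
C(6,3)·0.83^3·0.17^3 = 0.05618
C(6,4)·0.83^4·0.17^2 = 0.20573
C(6,5)·0.83^5·0.17^1 = 0.40178
C(6,6)·0.83^6·0.17^0 = 0.32694
Sum = 0.999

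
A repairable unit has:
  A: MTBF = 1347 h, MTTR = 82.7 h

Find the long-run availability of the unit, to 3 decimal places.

A(A) = MTBF/(MTBF+MTTR) = 1347/(1347+82.7) = 0.942

0.942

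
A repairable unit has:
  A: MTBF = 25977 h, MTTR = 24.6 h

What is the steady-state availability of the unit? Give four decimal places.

A(A) = MTBF/(MTBF+MTTR) = 25977/(25977+24.6) = 0.9991

0.9991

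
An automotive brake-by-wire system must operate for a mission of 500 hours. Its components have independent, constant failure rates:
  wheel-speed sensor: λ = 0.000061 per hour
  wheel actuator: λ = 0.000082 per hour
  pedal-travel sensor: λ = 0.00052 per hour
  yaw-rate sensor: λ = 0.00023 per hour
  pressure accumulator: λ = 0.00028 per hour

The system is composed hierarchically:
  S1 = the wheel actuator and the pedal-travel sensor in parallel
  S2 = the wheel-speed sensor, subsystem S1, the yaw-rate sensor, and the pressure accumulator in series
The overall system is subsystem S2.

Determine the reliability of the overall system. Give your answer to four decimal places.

0.7447

R(wheel-speed sensor) = exp(−0.000061 × 500) = 0.969960
R(wheel actuator) = exp(−0.000082 × 500) = 0.959829
R(pedal-travel sensor) = exp(−0.00052 × 500) = 0.771052
R(yaw-rate sensor) = exp(−0.00023 × 500) = 0.891366
R(pressure accumulator) = exp(−0.00028 × 500) = 0.869358
Parallel (wheel actuator and pedal-travel sensor): 1 − (1 − 0.959829)(1 − 0.771052) = 0.990803
Series (wheel-speed sensor, [0.990803], yaw-rate sensor, and pressure accumulator): 0.969960 × 0.990803 × 0.891366 × 0.869358 = 0.7447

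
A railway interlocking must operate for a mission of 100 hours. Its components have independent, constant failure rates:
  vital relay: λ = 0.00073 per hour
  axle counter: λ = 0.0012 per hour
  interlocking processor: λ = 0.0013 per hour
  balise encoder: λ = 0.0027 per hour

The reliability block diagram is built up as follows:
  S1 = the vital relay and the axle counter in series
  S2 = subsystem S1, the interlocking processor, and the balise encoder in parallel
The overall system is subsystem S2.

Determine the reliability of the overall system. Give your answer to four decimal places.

0.9949

R(vital relay) = exp(−0.00073 × 100) = 0.929601
R(axle counter) = exp(−0.0012 × 100) = 0.886920
R(interlocking processor) = exp(−0.0013 × 100) = 0.878095
R(balise encoder) = exp(−0.0027 × 100) = 0.763379
Series (vital relay and axle counter): 0.929601 × 0.886920 = 0.824482
Parallel ([0.824482], interlocking processor, and balise encoder): 1 − (1 − 0.824482)(1 − 0.878095)(1 − 0.763379) = 0.9949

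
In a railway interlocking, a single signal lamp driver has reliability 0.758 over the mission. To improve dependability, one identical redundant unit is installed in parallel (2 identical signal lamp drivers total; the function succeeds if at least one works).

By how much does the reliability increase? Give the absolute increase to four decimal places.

0.1834

R_before = 0.758
R_after = 1 − (1 − 0.758)^2 = 0.9414
ΔR = 0.9414 − 0.758 = 0.1834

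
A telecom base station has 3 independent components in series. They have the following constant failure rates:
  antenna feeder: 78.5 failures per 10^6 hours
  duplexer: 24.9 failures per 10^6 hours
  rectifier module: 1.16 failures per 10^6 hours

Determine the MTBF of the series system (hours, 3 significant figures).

9560

Series of exponential components: λ_sys = Σ λ_i
λ_sys = 0.0000785 + 0.0000249 + 0.00000116 = 1.0456e-04 /h
MTBF = 1 / λ_sys = 9560 h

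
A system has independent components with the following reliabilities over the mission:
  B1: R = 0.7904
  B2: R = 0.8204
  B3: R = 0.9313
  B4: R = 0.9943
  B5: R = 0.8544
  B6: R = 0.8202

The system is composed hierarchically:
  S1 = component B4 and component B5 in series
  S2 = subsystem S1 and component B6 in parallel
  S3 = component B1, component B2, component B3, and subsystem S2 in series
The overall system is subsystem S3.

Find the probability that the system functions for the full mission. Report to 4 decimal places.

0.5876

Series (B4 and B5): 0.994300 × 0.854400 = 0.849530
Parallel ([0.849530] and B6): 1 − (1 − 0.849530)(1 − 0.820200) = 0.972945
Series (B1, B2, B3, and [0.972945]): 0.790400 × 0.820400 × 0.931300 × 0.972945 = 0.5876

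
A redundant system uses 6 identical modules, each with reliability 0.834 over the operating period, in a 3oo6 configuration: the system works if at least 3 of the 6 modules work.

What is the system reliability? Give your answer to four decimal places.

R = Σ_{i=3}^{6} C(6,i) p^i (1−p)^{6−i} with p = 0.834
C(6,3)·0.834^3·0.166^3 = 0.053070
C(6,4)·0.834^4·0.166^2 = 0.199973
C(6,5)·0.834^5·0.166^1 = 0.401874
C(6,6)·0.834^6·0.166^0 = 0.336509
Sum = 0.9914

0.9914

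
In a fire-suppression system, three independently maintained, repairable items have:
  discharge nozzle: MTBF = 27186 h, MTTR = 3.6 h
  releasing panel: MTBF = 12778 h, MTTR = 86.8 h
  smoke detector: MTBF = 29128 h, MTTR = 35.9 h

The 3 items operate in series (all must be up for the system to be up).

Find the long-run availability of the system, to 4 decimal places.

A(discharge nozzle) = MTBF/(MTBF+MTTR) = 27186/(27186+3.6) = 0.999868
A(releasing panel) = MTBF/(MTBF+MTTR) = 12778/(12778+86.8) = 0.993253
A(smoke detector) = MTBF/(MTBF+MTTR) = 29128/(29128+35.9) = 0.998769
Series availability: 0.999868 × 0.993253 × 0.998769 = 0.9919

0.9919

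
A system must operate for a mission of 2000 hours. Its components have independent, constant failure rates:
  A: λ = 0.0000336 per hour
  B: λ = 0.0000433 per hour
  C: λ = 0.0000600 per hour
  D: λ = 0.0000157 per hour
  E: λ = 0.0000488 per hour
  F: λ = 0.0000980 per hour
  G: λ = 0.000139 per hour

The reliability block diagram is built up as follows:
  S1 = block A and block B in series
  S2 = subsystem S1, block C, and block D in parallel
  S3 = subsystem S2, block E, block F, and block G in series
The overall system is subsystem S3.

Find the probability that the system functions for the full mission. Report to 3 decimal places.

R(A) = exp(−0.0000336 × 2000) = 0.93501
R(B) = exp(−0.0000433 × 2000) = 0.91704
R(C) = exp(−0.0000600 × 2000) = 0.88692
R(D) = exp(−0.0000157 × 2000) = 0.96909
R(E) = exp(−0.0000488 × 2000) = 0.90701
R(F) = exp(−0.0000980 × 2000) = 0.82201
R(G) = exp(−0.000139 × 2000) = 0.75730
Series (A and B): 0.93501 × 0.91704 = 0.85744
Parallel ([0.85744], C, and D): 1 − (1 − 0.85744)(1 − 0.88692)(1 − 0.96909) = 0.99950
Series ([0.99950], E, F, and G): 0.99950 × 0.90701 × 0.82201 × 0.75730 = 0.564

0.564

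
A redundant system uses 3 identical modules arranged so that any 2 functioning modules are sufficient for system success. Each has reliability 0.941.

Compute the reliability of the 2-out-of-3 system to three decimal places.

0.990

R = Σ_{i=2}^{3} C(3,i) p^i (1−p)^{3−i} with p = 0.941
C(3,2)·0.941^2·0.059^1 = 0.15673
C(3,3)·0.941^3·0.059^0 = 0.83324
Sum = 0.990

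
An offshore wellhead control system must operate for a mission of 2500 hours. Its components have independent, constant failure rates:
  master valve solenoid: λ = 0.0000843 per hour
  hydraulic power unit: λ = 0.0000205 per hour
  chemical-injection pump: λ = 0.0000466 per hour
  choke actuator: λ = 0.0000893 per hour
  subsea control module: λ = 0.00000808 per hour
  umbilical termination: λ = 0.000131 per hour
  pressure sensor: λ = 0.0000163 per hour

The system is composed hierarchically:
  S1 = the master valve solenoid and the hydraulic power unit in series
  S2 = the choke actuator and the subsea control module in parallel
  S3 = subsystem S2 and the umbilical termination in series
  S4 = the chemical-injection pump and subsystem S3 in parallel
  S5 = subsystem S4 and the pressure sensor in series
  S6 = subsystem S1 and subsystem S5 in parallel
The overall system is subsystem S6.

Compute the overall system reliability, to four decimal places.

R(master valve solenoid) = exp(−0.0000843 × 2500) = 0.809977
R(hydraulic power unit) = exp(−0.0000205 × 2500) = 0.950041
R(chemical-injection pump) = exp(−0.0000466 × 2500) = 0.890030
R(choke actuator) = exp(−0.0000893 × 2500) = 0.799915
R(subsea control module) = exp(−0.00000808 × 2500) = 0.980003
R(umbilical termination) = exp(−0.000131 × 2500) = 0.720723
R(pressure sensor) = exp(−0.0000163 × 2500) = 0.960069
Series (master valve solenoid and hydraulic power unit): 0.809977 × 0.950041 = 0.769511
Parallel (choke actuator and subsea control module): 1 − (1 − 0.799915)(1 − 0.980003) = 0.995999
Series ([0.995999] and umbilical termination): 0.995999 × 0.720723 = 0.717839
Parallel (chemical-injection pump and [0.717839]): 1 − (1 − 0.890030)(1 − 0.717839) = 0.968971
Series ([0.968971] and pressure sensor): 0.968971 × 0.960069 = 0.930279
Parallel ([0.769511] and [0.930279]): 1 − (1 − 0.769511)(1 − 0.930279) = 0.9839

0.9839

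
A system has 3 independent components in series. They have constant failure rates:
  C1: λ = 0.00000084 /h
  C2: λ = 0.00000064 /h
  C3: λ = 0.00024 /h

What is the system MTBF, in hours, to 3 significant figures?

4140

Series of exponential components: λ_sys = Σ λ_i
λ_sys = 0.00000084 + 0.00000064 + 0.00024 = 2.4148e-04 /h
MTBF = 1 / λ_sys = 4140 h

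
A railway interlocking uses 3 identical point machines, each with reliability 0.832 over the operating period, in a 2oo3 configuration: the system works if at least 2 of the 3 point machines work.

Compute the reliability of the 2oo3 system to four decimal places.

R = Σ_{i=2}^{3} C(3,i) p^i (1−p)^{3−i} with p = 0.832
C(3,2)·0.832^2·0.168^1 = 0.348881
C(3,3)·0.832^3·0.168^0 = 0.575930
Sum = 0.9248

0.9248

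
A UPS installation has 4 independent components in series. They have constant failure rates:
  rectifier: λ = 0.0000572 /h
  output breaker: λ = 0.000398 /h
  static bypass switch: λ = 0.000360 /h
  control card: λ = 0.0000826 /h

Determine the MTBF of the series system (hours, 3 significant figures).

1110

Series of exponential components: λ_sys = Σ λ_i
λ_sys = 0.0000572 + 0.000398 + 0.000360 + 0.0000826 = 8.9780e-04 /h
MTBF = 1 / λ_sys = 1110 h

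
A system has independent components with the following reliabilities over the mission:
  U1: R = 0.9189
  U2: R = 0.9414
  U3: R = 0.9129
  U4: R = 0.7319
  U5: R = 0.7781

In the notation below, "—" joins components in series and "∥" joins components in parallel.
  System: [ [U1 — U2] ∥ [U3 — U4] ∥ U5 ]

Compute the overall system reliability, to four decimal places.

0.9901

Series (U1 and U2): 0.918900 × 0.941400 = 0.865052
Series (U3 and U4): 0.912900 × 0.731900 = 0.668152
Parallel ([0.865052], [0.668152], and U5): 1 − (1 − 0.865052)(1 − 0.668152)(1 − 0.778100) = 0.9901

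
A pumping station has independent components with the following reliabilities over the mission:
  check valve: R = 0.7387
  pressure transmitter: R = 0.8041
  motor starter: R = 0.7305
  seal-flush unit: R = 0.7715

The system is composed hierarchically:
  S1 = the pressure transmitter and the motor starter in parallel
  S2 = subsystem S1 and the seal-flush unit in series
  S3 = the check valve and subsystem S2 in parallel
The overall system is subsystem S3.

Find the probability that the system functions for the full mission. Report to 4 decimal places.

0.9296

Parallel (pressure transmitter and motor starter): 1 − (1 − 0.804100)(1 − 0.730500) = 0.947205
Series ([0.947205] and seal-flush unit): 0.947205 × 0.771500 = 0.730769
Parallel (check valve and [0.730769]): 1 − (1 − 0.738700)(1 − 0.730769) = 0.9296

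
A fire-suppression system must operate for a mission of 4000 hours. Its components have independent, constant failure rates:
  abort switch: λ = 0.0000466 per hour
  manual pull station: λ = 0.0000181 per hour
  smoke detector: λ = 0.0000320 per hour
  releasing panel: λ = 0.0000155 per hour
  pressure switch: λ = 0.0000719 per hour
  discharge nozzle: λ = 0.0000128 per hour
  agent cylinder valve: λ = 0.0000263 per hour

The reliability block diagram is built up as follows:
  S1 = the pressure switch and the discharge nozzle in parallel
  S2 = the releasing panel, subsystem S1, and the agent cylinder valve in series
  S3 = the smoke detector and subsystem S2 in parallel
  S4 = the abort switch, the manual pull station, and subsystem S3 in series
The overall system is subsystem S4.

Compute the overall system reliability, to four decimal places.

0.7567

R(abort switch) = exp(−0.0000466 × 4000) = 0.829942
R(manual pull station) = exp(−0.0000181 × 4000) = 0.930159
R(smoke detector) = exp(−0.0000320 × 4000) = 0.879853
R(releasing panel) = exp(−0.0000155 × 4000) = 0.939883
R(pressure switch) = exp(−0.0000719 × 4000) = 0.750062
R(discharge nozzle) = exp(−0.0000128 × 4000) = 0.950089
R(agent cylinder valve) = exp(−0.0000263 × 4000) = 0.900144
Parallel (pressure switch and discharge nozzle): 1 − (1 − 0.750062)(1 − 0.950089) = 0.987525
Series (releasing panel, [0.987525], and agent cylinder valve): 0.939883 × 0.987525 × 0.900144 = 0.835476
Parallel (smoke detector and [0.835476]): 1 − (1 − 0.879853)(1 − 0.835476) = 0.980233
Series (abort switch, manual pull station, and [0.980233]): 0.829942 × 0.930159 × 0.980233 = 0.7567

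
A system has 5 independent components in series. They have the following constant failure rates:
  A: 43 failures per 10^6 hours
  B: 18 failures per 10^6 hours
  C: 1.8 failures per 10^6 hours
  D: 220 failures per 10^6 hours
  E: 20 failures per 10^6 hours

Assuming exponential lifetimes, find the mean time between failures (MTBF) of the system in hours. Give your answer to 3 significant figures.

3300

Series of exponential components: λ_sys = Σ λ_i
λ_sys = 0.000043 + 0.000018 + 0.0000018 + 0.00022 + 0.000020 = 3.0280e-04 /h
MTBF = 1 / λ_sys = 3300 h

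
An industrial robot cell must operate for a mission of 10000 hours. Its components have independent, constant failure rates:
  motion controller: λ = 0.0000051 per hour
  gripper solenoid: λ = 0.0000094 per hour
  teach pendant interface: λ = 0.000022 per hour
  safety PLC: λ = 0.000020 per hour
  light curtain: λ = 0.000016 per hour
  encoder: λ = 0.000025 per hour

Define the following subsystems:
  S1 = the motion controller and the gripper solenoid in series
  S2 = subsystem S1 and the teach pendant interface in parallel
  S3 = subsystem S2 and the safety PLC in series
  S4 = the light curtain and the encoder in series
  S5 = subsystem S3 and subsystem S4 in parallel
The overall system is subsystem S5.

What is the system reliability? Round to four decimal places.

0.9317

R(motion controller) = exp(−0.0000051 × 10000) = 0.950279
R(gripper solenoid) = exp(−0.0000094 × 10000) = 0.910283
R(teach pendant interface) = exp(−0.000022 × 10000) = 0.802519
R(safety PLC) = exp(−0.000020 × 10000) = 0.818731
R(light curtain) = exp(−0.000016 × 10000) = 0.852144
R(encoder) = exp(−0.000025 × 10000) = 0.778801
Series (motion controller and gripper solenoid): 0.950279 × 0.910283 = 0.865023
Parallel ([0.865023] and teach pendant interface): 1 − (1 − 0.865023)(1 − 0.802519) = 0.973345
Series ([0.973345] and safety PLC): 0.973345 × 0.818731 = 0.796908
Series (light curtain and encoder): 0.852144 × 0.778801 = 0.663651
Parallel ([0.796908] and [0.663651]): 1 − (1 − 0.796908)(1 − 0.663651) = 0.9317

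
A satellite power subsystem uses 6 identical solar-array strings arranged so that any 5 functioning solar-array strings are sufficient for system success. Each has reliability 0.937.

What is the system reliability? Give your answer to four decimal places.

0.9498

R = Σ_{i=5}^{6} C(6,i) p^i (1−p)^{6−i} with p = 0.937
C(6,5)·0.937^5·0.063^1 = 0.273017
C(6,6)·0.937^6·0.063^0 = 0.676764
Sum = 0.9498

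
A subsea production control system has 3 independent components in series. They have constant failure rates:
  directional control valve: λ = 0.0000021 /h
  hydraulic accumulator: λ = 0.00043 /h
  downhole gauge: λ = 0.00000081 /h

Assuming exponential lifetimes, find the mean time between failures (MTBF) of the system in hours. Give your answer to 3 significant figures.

2310

Series of exponential components: λ_sys = Σ λ_i
λ_sys = 0.0000021 + 0.00043 + 0.00000081 = 4.3291e-04 /h
MTBF = 1 / λ_sys = 2310 h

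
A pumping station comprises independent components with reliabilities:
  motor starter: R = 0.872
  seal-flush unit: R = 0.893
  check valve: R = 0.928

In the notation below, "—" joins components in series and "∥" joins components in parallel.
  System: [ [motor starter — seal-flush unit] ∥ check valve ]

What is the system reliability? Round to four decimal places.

0.9841

Series (motor starter and seal-flush unit): 0.872000 × 0.893000 = 0.778696
Parallel ([0.778696] and check valve): 1 − (1 − 0.778696)(1 − 0.928000) = 0.9841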